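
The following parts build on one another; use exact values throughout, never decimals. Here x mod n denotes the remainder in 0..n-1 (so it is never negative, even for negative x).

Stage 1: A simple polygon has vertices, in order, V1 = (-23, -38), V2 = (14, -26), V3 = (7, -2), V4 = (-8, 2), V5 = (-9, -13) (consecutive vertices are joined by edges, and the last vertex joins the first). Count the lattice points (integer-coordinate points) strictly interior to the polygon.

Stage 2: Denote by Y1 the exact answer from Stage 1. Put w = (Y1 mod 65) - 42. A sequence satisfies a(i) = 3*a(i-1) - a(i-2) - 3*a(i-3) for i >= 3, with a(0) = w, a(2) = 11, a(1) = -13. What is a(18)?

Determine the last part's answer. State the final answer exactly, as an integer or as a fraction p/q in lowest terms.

Stage 1: cross terms: (-23*-26 - 14*-38)=1130, (14*-2 - 7*-26)=154, (7*2 - -8*-2)=-2, (-8*-13 - -9*2)=122, (-9*-38 - -23*-13)=43; twice the area = |1447| = 1447; area = 1447/2; boundary points = 1 + 1 + 1 + 1 + 1 = 5; strictly interior points = area - boundary/2 + 1 = 722; answer 722
Stage 2: Y1 = 722; w = -35; a(3) = 3*(11) - 1*(-13) - 3*(-35) = 151; iterating: a(3)=151, a(4)=481, a(5)=1259, a(6)=2843, a(7)=5827, a(8)=10861, a(9)=18227, a(10)=26339, a(11)=28207, a(12)=3601, a(13)=-96421, a(14)=-377485, a(15)=-1046837, a(16)=-2473763, a(17)=-5241997, a(18)=-10111717; answer -10111717

-10111717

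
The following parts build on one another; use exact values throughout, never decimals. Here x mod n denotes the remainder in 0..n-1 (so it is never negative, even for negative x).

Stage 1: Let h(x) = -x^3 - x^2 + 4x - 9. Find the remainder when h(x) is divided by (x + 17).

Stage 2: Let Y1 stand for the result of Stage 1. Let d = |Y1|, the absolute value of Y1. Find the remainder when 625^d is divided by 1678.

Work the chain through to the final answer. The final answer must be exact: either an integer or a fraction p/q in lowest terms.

Stage 1: remainder = value at the root: -1*(-17)^3 - 1*(-17)^2 + 4*(-17)^1 - 9 = (4913) + (-289) + (-68) + (-9) = 4547; answer 4547
Stage 2: Y1 = 4547; d = 4547; squarings mod 1678: 625^1=625, 625^2=1329, 625^4=985, 625^8=341, 625^16=499, 625^32=657, 625^64=403, 625^128=1321, 625^256=1599, 625^512=1207, 625^1024=345, 625^2048=1565, 625^4096=1023; 625^4547 = 625^1 * 625^2 * 625^64 * 625^128 * 625^256 * 625^4096 = 911 (mod 1678); answer 911

911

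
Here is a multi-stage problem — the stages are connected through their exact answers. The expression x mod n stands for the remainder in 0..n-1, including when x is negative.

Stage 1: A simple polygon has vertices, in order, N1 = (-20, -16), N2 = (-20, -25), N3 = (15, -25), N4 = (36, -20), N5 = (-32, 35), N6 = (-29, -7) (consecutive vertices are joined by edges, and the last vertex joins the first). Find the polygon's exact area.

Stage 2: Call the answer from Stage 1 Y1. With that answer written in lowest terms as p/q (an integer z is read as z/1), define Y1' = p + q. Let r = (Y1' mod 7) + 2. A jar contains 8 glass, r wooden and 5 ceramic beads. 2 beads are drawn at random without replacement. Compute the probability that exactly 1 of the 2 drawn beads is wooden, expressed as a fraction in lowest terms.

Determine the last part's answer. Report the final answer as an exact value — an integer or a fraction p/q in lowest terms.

13/34

Stage 1: cross terms: (-20*-25 - -20*-16)=180, (-20*-25 - 15*-25)=875, (15*-20 - 36*-25)=600, (36*35 - -32*-20)=620, (-32*-7 - -29*35)=1239, (-29*-16 - -20*-7)=324; twice the area = |3838| = 3838; area = 1919; answer 1919
Stage 2: Y1 = 1919; threaded value p + q = 1920; r = 4; total draws C(17,2) = 136; favorable C(4,1)*C(13,1) = 52; P = 13/34; answer 13/34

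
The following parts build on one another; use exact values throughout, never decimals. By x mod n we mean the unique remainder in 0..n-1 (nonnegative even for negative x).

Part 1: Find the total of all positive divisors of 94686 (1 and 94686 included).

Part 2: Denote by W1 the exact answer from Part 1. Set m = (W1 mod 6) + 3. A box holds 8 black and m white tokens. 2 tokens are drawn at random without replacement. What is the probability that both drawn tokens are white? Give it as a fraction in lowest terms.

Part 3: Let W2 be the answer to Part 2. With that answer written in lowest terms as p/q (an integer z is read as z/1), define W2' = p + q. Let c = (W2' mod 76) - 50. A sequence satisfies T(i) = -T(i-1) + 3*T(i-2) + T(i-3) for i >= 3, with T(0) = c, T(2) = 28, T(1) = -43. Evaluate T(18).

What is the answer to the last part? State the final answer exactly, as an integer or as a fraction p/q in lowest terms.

12511428

Part 1: 94686 = 2 * 3 * 43 * 367; sigma = (1 + 2) * (1 + 3) * (1 + 43) * (1 + 367) = 3 * 4 * 44 * 368 = 194304; answer 194304
Part 2: W1 = 194304; m = 3; total draws C(11,2) = 55; favorable C(3,2) = 3; P = 3/55; answer 3/55
Part 3: W2 = 3/55; threaded value p + q = 58; c = 8; T(3) = -1*(28) + 3*(-43) + 1*(8) = -149; iterating: T(3)=-149, T(4)=190, T(5)=-609, T(6)=1030, T(7)=-2667, T(8)=5148, T(9)=-12119, T(10)=24896, T(11)=-56105, T(12)=118674, T(13)=-262093, T(14)=562010, T(15)=-1229615, T(16)=2653552, T(17)=-5780387, T(18)=12511428; answer 12511428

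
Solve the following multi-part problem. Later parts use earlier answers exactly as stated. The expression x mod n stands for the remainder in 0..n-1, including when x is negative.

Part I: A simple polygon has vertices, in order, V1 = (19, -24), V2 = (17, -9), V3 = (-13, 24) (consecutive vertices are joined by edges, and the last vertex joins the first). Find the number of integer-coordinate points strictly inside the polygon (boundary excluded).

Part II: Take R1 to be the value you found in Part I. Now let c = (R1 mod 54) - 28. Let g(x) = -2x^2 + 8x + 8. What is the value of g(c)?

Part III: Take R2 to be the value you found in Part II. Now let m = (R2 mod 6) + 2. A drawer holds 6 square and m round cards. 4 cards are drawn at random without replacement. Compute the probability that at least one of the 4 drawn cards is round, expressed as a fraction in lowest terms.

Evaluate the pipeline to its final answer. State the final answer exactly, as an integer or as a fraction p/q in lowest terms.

32/33

Part I: cross terms: (19*-9 - 17*-24)=237, (17*24 - -13*-9)=291, (-13*-24 - 19*24)=-144; twice the area = |384| = 384; area = 192; boundary points = 1 + 3 + 16 = 20; strictly interior points = area - boundary/2 + 1 = 183; answer 183
Part II: R1 = 183; c = -7; -2*(-7)^2 + 8*(-7)^1 + 8 = (-98) + (-56) + (8) = -146; answer -146
Part III: R2 = -146; m = 6; total draws C(12,4) = 495; complement C(6,4) = 15; favorable 495 - 15 = 480; P = 32/33; answer 32/33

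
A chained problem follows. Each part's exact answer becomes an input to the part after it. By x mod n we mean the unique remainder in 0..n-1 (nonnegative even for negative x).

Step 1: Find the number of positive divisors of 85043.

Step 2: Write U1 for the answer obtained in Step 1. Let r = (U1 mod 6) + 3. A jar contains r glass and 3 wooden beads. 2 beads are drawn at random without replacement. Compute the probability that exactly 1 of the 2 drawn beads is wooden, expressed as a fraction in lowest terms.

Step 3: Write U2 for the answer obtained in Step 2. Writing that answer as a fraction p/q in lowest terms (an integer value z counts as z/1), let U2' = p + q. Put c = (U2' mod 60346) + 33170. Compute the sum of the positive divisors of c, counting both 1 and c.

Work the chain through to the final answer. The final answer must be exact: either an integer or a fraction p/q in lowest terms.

90090

Step 1: 85043 = 7 * 12149; number of divisors = (1+1) * (1+1) = 4; answer 4
Step 2: U1 = 4; r = 7; total draws C(10,2) = 45; favorable C(3,1)*C(7,1) = 21; P = 7/15; answer 7/15
Step 3: U2 = 7/15; threaded value p + q = 22; c = 33192; 33192 = 2^3 * 3^2 * 461; sigma = (1 + 2 + 4 + 8) * (1 + 3 + 9) * (1 + 461) = 15 * 13 * 462 = 90090; answer 90090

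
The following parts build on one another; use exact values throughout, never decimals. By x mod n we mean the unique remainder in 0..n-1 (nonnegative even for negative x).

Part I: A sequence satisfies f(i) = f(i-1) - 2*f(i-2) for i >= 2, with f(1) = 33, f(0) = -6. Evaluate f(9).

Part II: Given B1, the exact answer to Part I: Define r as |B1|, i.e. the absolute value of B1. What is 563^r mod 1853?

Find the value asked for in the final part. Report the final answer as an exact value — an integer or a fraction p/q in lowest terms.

1035

Part I: f(2) = 1*(33) - 2*(-6) = 45; iterating: f(2)=45, f(3)=-21, f(4)=-111, f(5)=-69, f(6)=153, f(7)=291, f(8)=-15, f(9)=-597; answer -597
Part II: B1 = -597; r = 597; squarings mod 1853: 563^1=563, 563^2=106, 563^4=118, 563^8=953, 563^16=239, 563^32=1531, 563^64=1769, 563^128=1497, 563^256=732, 563^512=307; 563^597 = 563^1 * 563^4 * 563^16 * 563^64 * 563^512 = 1035 (mod 1853); answer 1035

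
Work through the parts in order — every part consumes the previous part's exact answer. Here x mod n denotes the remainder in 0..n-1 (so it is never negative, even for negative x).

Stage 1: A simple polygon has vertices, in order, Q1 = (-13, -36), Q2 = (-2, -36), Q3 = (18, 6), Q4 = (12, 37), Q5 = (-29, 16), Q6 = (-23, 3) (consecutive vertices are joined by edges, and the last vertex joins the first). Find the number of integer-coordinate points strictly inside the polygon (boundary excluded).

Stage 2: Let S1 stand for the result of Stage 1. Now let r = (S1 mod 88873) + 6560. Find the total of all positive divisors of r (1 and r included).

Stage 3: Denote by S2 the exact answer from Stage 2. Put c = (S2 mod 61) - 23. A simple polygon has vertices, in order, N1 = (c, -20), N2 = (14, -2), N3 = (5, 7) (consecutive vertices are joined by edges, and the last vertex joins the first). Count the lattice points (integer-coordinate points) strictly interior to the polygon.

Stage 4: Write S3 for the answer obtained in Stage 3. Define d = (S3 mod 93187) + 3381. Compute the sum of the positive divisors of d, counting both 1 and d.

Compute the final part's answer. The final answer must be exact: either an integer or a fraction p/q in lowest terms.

5808

Stage 1: cross terms: (-13*-36 - -2*-36)=396, (-2*6 - 18*-36)=636, (18*37 - 12*6)=594, (12*16 - -29*37)=1265, (-29*3 - -23*16)=281, (-23*-36 - -13*3)=867; twice the area = |4039| = 4039; area = 4039/2; boundary points = 11 + 2 + 1 + 1 + 1 + 1 = 17; strictly interior points = area - boundary/2 + 1 = 2012; answer 2012
Stage 2: S1 = 2012; r = 8572; 8572 = 2^2 * 2143; sigma = (1 + 2 + 4) * (1 + 2143) = 7 * 2144 = 15008; answer 15008
Stage 3: S2 = 15008; c = -21; cross terms: (-21*-2 - 14*-20)=322, (14*7 - 5*-2)=108, (5*-20 - -21*7)=47; twice the area = |477| = 477; area = 477/2; boundary points = 1 + 9 + 1 = 11; strictly interior points = area - boundary/2 + 1 = 234; answer 234
Stage 4: S3 = 234; d = 3615; 3615 = 3 * 5 * 241; sigma = (1 + 3) * (1 + 5) * (1 + 241) = 4 * 6 * 242 = 5808; answer 5808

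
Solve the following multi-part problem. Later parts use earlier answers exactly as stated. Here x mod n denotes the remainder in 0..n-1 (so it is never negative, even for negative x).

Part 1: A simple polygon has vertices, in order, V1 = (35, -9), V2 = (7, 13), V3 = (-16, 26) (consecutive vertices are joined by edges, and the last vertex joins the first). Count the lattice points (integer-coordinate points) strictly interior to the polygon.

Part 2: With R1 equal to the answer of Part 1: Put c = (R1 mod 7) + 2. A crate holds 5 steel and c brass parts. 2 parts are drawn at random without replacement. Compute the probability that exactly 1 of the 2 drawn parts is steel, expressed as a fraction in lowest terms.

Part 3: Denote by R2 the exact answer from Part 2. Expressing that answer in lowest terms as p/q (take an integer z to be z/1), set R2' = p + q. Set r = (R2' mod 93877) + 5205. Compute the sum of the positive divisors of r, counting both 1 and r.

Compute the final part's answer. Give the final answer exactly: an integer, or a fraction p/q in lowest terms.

12096

Part 1: cross terms: (35*13 - 7*-9)=518, (7*26 - -16*13)=390, (-16*-9 - 35*26)=-766; twice the area = |142| = 142; area = 71; boundary points = 2 + 1 + 1 = 4; strictly interior points = area - boundary/2 + 1 = 70; answer 70
Part 2: R1 = 70; c = 2; total draws C(7,2) = 21; favorable C(5,1)*C(2,1) = 10; P = 10/21; answer 10/21
Part 3: R2 = 10/21; threaded value p + q = 31; r = 5236; 5236 = 2^2 * 7 * 11 * 17; sigma = (1 + 2 + 4) * (1 + 7) * (1 + 11) * (1 + 17) = 7 * 8 * 12 * 18 = 12096; answer 12096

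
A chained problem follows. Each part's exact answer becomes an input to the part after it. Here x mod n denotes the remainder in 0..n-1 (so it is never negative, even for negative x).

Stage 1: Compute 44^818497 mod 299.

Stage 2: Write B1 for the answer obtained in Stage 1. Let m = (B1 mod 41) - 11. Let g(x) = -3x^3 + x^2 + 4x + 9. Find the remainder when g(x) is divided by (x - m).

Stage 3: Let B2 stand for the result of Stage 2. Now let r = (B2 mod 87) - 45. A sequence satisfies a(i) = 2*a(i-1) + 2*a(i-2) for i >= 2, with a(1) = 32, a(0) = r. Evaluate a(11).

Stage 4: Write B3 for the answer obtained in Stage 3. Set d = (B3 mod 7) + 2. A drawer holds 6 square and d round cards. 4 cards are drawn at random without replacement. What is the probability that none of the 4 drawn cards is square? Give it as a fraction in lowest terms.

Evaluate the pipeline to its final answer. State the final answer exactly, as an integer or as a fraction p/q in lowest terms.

10/143

Stage 1: squarings mod 299: 44^1=44, 44^2=142, 44^4=131, 44^8=118, 44^16=170, 44^32=196, 44^64=144, 44^128=105, 44^256=261, 44^512=248, 44^1024=209, 44^2048=27, 44^4096=131, 44^8192=118, 44^16384=170, 44^32768=196, 44^65536=144, 44^131072=105, 44^262144=261, 44^524288=248; 44^818497 = 44^1 * 44^64 * 44^256 * 44^1024 * 44^2048 * 44^4096 * 44^8192 * 44^16384 * 44^262144 * 44^524288 = 109 (mod 299); answer 109
Stage 2: B1 = 109; m = 16; remainder = value at the root: -3*(16)^3 + 1*(16)^2 + 4*(16)^1 + 9 = (-12288) + (256) + (64) + (9) = -11959; answer -11959
Stage 3: B2 = -11959; r = 2; a(2) = 2*(32) + 2*(2) = 68; iterating: a(2)=68, a(3)=200, a(4)=536, a(5)=1472, a(6)=4016, a(7)=10976, a(8)=29984, a(9)=81920, a(10)=223808, a(11)=611456; answer 611456
Stage 4: B3 = 611456; d = 8; total draws C(14,4) = 1001; favorable C(8,4) = 70; P = 10/143; answer 10/143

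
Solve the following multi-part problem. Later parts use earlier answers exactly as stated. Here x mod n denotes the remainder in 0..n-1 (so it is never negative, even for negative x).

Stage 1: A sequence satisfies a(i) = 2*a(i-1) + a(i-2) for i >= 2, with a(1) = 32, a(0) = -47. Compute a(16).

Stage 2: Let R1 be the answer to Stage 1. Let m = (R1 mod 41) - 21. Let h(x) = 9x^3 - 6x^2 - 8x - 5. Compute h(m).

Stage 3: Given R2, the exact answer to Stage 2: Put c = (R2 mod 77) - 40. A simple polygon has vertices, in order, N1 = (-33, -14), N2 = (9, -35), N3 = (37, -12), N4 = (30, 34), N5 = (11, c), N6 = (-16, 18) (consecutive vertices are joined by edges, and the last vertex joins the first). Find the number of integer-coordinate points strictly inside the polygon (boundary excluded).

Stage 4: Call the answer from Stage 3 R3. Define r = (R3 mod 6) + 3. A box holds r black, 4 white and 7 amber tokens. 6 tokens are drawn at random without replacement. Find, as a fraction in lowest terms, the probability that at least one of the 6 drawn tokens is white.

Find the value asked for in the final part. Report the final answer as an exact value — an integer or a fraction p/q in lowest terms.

Stage 1: a(2) = 2*(32) + 1*(-47) = 17; iterating: a(2)=17, a(3)=66, a(4)=149, a(5)=364, a(6)=877, a(7)=2118, a(8)=5113, a(9)=12344, a(10)=29801, a(11)=71946, a(12)=173693, a(13)=419332, a(14)=1012357, a(15)=2444046, a(16)=5900449; answer 5900449
Stage 2: R1 = 5900449; m = -5; 9*(-5)^3 - 6*(-5)^2 - 8*(-5)^1 - 5 = (-1125) + (-150) + (40) + (-5) = -1240; answer -1240
Stage 3: R2 = -1240; c = 29; cross terms: (-33*-35 - 9*-14)=1281, (9*-12 - 37*-35)=1187, (37*34 - 30*-12)=1618, (30*29 - 11*34)=496, (11*18 - -16*29)=662, (-16*-14 - -33*18)=818; twice the area = |6062| = 6062; area = 3031; boundary points = 21 + 1 + 1 + 1 + 1 + 1 = 26; strictly interior points = area - boundary/2 + 1 = 3019; answer 3019
Stage 4: R3 = 3019; r = 4; total draws C(15,6) = 5005; complement C(11,6) = 462; favorable 5005 - 462 = 4543; P = 59/65; answer 59/65

59/65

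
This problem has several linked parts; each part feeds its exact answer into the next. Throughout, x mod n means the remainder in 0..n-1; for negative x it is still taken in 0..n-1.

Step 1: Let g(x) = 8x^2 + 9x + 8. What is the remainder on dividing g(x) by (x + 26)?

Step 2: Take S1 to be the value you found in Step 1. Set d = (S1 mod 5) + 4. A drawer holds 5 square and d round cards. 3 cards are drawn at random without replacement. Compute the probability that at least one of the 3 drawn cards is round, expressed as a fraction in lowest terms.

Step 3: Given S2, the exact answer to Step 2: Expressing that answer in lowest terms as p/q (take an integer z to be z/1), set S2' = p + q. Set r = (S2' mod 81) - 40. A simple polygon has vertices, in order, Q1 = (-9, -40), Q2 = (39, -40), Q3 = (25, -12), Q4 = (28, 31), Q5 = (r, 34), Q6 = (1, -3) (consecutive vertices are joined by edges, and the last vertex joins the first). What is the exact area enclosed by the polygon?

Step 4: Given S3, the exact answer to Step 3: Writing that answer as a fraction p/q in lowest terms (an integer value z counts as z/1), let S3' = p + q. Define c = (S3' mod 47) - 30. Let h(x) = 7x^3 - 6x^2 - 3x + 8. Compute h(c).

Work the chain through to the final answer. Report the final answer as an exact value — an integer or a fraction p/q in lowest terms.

-30152

Step 1: remainder = value at the root: 8*(-26)^2 + 9*(-26)^1 + 8 = (5408) + (-234) + (8) = 5182; answer 5182
Step 2: S1 = 5182; d = 6; total draws C(11,3) = 165; complement C(5,3) = 10; favorable 165 - 10 = 155; P = 31/33; answer 31/33
Step 3: S2 = 31/33; threaded value p + q = 64; r = 24; cross terms: (-9*-40 - 39*-40)=1920, (39*-12 - 25*-40)=532, (25*31 - 28*-12)=1111, (28*34 - 24*31)=208, (24*-3 - 1*34)=-106, (1*-40 - -9*-3)=-67; twice the area = |3598| = 3598; area = 1799; answer 1799
Step 4: S3 = 1799; threaded value p + q = 1800; c = -16; 7*(-16)^3 - 6*(-16)^2 - 3*(-16)^1 + 8 = (-28672) + (-1536) + (48) + (8) = -30152; answer -30152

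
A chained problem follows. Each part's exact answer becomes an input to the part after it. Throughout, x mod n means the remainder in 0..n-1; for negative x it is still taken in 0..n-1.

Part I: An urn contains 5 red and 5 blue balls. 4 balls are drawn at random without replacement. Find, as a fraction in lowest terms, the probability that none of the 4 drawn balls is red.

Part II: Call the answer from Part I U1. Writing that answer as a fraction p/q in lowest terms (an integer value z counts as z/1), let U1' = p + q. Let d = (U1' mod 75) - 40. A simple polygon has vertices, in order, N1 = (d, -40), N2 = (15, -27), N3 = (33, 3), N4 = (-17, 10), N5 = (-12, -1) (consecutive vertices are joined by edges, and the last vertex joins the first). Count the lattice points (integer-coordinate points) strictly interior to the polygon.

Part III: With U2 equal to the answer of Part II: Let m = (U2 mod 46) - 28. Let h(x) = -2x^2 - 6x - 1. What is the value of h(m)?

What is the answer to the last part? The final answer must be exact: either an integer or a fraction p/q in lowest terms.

3

Part I: total draws C(10,4) = 210; favorable C(5,4) = 5; P = 1/42; answer 1/42
Part II: U1 = 1/42; threaded value p + q = 43; d = 3; cross terms: (3*-27 - 15*-40)=519, (15*3 - 33*-27)=936, (33*10 - -17*3)=381, (-17*-1 - -12*10)=137, (-12*-40 - 3*-1)=483; twice the area = |2456| = 2456; area = 1228; boundary points = 1 + 6 + 1 + 1 + 3 = 12; strictly interior points = area - boundary/2 + 1 = 1223; answer 1223
Part III: U2 = 1223; m = -1; -2*(-1)^2 - 6*(-1)^1 - 1 = (-2) + (6) + (-1) = 3; answer 3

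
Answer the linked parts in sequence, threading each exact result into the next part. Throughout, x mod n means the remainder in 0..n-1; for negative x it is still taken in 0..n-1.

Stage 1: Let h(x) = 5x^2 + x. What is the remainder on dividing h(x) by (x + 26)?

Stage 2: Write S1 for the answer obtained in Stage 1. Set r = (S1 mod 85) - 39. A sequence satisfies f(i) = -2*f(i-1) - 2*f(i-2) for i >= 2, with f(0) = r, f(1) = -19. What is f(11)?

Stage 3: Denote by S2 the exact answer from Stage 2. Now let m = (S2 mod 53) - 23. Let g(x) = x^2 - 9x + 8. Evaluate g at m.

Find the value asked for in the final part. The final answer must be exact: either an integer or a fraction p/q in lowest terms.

-12

Stage 1: remainder = value at the root: 5*(-26)^2 + 1*(-26)^1 = (3380) + (-26) = 3354; answer 3354
Stage 2: S1 = 3354; r = 0; f(2) = -2*(-19) - 2*(0) = 38; iterating: f(2)=38, f(3)=-38, f(4)=0, f(5)=76, f(6)=-152, f(7)=152, f(8)=0, f(9)=-304, f(10)=608, f(11)=-608; answer -608
Stage 3: S2 = -608; m = 5; 1*(5)^2 - 9*(5)^1 + 8 = (25) + (-45) + (8) = -12; answer -12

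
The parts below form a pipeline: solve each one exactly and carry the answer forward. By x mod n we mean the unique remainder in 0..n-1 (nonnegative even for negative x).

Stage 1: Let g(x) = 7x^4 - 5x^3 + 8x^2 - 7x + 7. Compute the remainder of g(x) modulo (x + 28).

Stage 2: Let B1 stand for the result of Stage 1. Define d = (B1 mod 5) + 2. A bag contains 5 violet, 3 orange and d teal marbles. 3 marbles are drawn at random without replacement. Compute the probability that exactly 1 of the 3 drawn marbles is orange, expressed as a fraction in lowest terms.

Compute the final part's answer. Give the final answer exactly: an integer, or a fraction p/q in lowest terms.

Stage 1: remainder = value at the root: 7*(-28)^4 - 5*(-28)^3 + 8*(-28)^2 - 7*(-28)^1 + 7 = (4302592) + (109760) + (6272) + (196) + (7) = 4418827; answer 4418827
Stage 2: B1 = 4418827; d = 4; total draws C(12,3) = 220; favorable C(3,1)*C(9,2) = 108; P = 27/55; answer 27/55

27/55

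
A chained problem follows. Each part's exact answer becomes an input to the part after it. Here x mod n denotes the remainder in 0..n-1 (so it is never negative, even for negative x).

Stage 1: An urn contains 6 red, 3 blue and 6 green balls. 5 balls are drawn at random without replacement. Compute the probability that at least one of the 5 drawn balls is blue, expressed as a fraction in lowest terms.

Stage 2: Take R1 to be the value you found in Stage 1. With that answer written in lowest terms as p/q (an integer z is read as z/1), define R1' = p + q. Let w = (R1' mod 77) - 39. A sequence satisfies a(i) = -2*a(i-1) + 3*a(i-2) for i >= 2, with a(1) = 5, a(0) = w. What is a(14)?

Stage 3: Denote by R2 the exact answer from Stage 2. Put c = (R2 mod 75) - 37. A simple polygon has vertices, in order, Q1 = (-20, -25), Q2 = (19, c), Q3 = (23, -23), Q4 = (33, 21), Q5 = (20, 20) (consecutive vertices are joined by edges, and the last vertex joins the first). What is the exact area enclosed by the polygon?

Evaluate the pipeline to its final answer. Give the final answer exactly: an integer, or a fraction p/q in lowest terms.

Stage 1: total draws C(15,5) = 3003; complement C(12,5) = 792; favorable 3003 - 792 = 2211; P = 67/91; answer 67/91
Stage 2: R1 = 67/91; threaded value p + q = 158; w = -35; a(2) = -2*(5) + 3*(-35) = -115; iterating: a(2)=-115, a(3)=245, a(4)=-835, a(5)=2405, a(6)=-7315, a(7)=21845, a(8)=-65635, a(9)=196805, a(10)=-590515, a(11)=1771445, a(12)=-5314435, a(13)=15943205, a(14)=-47829715; answer -47829715
Stage 3: R2 = -47829715; c = -2; cross terms: (-20*-2 - 19*-25)=515, (19*-23 - 23*-2)=-391, (23*21 - 33*-23)=1242, (33*20 - 20*21)=240, (20*-25 - -20*20)=-100; twice the area = |1506| = 1506; area = 753; answer 753

753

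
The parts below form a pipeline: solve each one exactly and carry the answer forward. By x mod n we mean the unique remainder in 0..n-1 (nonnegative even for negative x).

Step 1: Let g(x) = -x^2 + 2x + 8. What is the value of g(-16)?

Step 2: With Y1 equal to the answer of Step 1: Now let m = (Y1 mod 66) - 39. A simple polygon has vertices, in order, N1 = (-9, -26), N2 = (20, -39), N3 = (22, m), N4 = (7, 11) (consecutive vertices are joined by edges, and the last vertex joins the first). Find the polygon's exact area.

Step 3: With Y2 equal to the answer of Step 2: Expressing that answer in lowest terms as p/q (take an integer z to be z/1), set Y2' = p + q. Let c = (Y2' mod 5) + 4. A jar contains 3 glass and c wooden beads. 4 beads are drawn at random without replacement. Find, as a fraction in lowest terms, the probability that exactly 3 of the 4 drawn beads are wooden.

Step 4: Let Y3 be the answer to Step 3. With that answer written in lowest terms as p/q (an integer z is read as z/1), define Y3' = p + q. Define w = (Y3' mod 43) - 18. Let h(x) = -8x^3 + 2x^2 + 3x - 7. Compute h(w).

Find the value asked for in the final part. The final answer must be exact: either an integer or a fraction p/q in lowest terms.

Step 1: -1*(-16)^2 + 2*(-16)^1 + 8 = (-256) + (-32) + (8) = -280; answer -280
Step 2: Y1 = -280; m = 11; cross terms: (-9*-39 - 20*-26)=871, (20*11 - 22*-39)=1078, (22*11 - 7*11)=165, (7*-26 - -9*11)=-83; twice the area = |2031| = 2031; area = 2031/2; answer 2031/2
Step 3: Y2 = 2031/2; threaded value p + q = 2033; c = 7; total draws C(10,4) = 210; favorable C(7,3)*C(3,1) = 105; P = 1/2; answer 1/2
Step 4: Y3 = 1/2; threaded value p + q = 3; w = -15; -8*(-15)^3 + 2*(-15)^2 + 3*(-15)^1 - 7 = (27000) + (450) + (-45) + (-7) = 27398; answer 27398

27398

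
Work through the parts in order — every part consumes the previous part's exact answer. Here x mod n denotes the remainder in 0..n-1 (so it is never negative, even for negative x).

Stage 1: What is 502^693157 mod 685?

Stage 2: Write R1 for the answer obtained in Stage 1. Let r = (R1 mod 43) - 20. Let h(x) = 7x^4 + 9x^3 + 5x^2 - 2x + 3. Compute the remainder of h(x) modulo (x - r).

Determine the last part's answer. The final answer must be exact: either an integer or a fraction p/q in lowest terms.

245227

Stage 1: squarings mod 685: 502^1=502, 502^2=609, 502^4=296, 502^8=621, 502^16=671, 502^32=196, 502^64=56, 502^128=396, 502^256=636, 502^512=346, 502^1024=526, 502^2048=621, 502^4096=671, 502^8192=196, 502^16384=56, 502^32768=396, 502^65536=636, 502^131072=346, 502^262144=526, 502^524288=621; 502^693157 = 502^1 * 502^4 * 502^32 * 502^128 * 502^256 * 502^512 * 502^4096 * 502^32768 * 502^131072 * 502^524288 = 522 (mod 685); answer 522
Stage 2: R1 = 522; r = -14; remainder = value at the root: 7*(-14)^4 + 9*(-14)^3 + 5*(-14)^2 - 2*(-14)^1 + 3 = (268912) + (-24696) + (980) + (28) + (3) = 245227; answer 245227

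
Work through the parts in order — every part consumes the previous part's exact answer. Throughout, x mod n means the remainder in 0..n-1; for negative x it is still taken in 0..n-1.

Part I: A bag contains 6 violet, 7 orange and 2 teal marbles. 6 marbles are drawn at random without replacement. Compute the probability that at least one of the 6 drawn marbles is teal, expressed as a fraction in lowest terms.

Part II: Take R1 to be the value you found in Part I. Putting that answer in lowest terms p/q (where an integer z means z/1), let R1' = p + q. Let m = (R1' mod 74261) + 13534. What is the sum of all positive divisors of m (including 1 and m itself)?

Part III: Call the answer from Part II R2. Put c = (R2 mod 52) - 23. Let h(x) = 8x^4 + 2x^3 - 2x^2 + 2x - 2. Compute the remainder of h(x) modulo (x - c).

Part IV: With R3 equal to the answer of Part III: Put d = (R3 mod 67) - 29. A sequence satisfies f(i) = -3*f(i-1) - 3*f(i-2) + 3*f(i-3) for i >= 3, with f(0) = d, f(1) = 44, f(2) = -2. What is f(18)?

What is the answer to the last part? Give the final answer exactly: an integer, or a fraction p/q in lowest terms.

Part I: total draws C(15,6) = 5005; complement C(13,6) = 1716; favorable 5005 - 1716 = 3289; P = 23/35; answer 23/35
Part II: R1 = 23/35; threaded value p + q = 58; m = 13592; 13592 = 2^3 * 1699; sigma = (1 + 2 + 4 + 8) * (1 + 1699) = 15 * 1700 = 25500; answer 25500
Part III: R2 = 25500; c = -3; remainder = value at the root: 8*(-3)^4 + 2*(-3)^3 - 2*(-3)^2 + 2*(-3)^1 - 2 = (648) + (-54) + (-18) + (-6) + (-2) = 568; answer 568
Part IV: R3 = 568; d = 3; f(3) = -3*(-2) - 3*(44) + 3*(3) = -117; iterating: f(3)=-117, f(4)=489, f(5)=-1122, f(6)=1548, f(7)=189, f(8)=-8577, f(9)=29808, f(10)=-63126, f(11)=74223, f(12)=56133, f(13)=-580446, f(14)=1795608, f(15)=-3477087, f(16)=3303099, f(17)=5908788, f(18)=-38066922; answer -38066922

-38066922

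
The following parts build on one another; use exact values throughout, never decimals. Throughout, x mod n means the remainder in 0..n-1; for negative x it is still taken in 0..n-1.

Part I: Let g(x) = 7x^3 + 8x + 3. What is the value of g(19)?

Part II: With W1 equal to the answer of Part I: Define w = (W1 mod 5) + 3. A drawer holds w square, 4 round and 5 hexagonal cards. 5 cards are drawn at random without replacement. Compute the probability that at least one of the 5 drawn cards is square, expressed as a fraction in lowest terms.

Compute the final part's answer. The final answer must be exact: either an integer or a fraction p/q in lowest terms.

Part I: 7*(19)^3 + 8*(19)^1 + 3 = (48013) + (152) + (3) = 48168; answer 48168
Part II: W1 = 48168; w = 6; total draws C(15,5) = 3003; complement C(9,5) = 126; favorable 3003 - 126 = 2877; P = 137/143; answer 137/143

137/143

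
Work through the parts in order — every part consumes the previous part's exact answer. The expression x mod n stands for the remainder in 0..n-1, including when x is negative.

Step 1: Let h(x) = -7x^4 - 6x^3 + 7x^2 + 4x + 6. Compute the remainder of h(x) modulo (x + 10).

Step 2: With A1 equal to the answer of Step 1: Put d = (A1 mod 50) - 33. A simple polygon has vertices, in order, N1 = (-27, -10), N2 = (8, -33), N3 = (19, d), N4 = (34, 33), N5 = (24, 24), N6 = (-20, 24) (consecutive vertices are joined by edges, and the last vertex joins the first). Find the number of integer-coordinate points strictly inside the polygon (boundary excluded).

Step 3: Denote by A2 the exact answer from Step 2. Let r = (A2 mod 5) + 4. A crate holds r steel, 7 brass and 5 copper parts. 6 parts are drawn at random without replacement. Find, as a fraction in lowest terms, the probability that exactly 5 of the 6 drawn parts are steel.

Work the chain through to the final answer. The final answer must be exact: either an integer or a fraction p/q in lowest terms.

Step 1: remainder = value at the root: -7*(-10)^4 - 6*(-10)^3 + 7*(-10)^2 + 4*(-10)^1 + 6 = (-70000) + (6000) + (700) + (-40) + (6) = -63334; answer -63334
Step 2: A1 = -63334; d = -17; cross terms: (-27*-33 - 8*-10)=971, (8*-17 - 19*-33)=491, (19*33 - 34*-17)=1205, (34*24 - 24*33)=24, (24*24 - -20*24)=1056, (-20*-10 - -27*24)=848; twice the area = |4595| = 4595; area = 4595/2; boundary points = 1 + 1 + 5 + 1 + 44 + 1 = 53; strictly interior points = area - boundary/2 + 1 = 2272; answer 2272
Step 3: A2 = 2272; r = 6; total draws C(18,6) = 18564; favorable C(6,5)*C(12,1) = 72; P = 6/1547; answer 6/1547

6/1547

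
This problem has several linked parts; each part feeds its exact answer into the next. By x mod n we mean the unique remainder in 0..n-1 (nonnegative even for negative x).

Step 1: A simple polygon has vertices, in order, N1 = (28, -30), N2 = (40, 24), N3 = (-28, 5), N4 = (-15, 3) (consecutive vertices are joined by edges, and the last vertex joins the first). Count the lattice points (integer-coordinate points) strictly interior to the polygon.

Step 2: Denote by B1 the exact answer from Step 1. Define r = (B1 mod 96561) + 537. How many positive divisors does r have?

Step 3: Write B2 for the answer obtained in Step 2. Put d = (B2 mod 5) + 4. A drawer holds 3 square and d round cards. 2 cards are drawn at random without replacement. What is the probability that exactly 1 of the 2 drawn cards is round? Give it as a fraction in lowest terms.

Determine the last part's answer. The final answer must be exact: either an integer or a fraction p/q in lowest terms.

15/28

Step 1: cross terms: (28*24 - 40*-30)=1872, (40*5 - -28*24)=872, (-28*3 - -15*5)=-9, (-15*-30 - 28*3)=366; twice the area = |3101| = 3101; area = 3101/2; boundary points = 6 + 1 + 1 + 1 = 9; strictly interior points = area - boundary/2 + 1 = 1547; answer 1547
Step 2: B1 = 1547; r = 2084; 2084 = 2^2 * 521; number of divisors = (2+1) * (1+1) = 6; answer 6
Step 3: B2 = 6; d = 5; total draws C(8,2) = 28; favorable C(5,1)*C(3,1) = 15; P = 15/28; answer 15/28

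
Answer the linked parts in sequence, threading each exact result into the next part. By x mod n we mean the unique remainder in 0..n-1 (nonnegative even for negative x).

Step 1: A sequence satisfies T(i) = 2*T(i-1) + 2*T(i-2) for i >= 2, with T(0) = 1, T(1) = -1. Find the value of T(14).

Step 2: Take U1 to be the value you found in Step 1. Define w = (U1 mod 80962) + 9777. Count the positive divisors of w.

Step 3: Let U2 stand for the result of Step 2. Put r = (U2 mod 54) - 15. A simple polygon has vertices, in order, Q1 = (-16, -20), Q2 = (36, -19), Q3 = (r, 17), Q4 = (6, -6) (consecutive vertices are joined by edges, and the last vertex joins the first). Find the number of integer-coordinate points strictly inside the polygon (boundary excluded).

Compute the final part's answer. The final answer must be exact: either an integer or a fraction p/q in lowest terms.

Step 1: T(2) = 2*(-1) + 2*(1) = 0; iterating: T(2)=0, T(3)=-2, T(4)=-4, T(5)=-12, T(6)=-32, T(7)=-88, T(8)=-240, T(9)=-656, T(10)=-1792, T(11)=-4896, T(12)=-13376, T(13)=-36544, T(14)=-99840; answer -99840
Step 2: U1 = -99840; w = 71861; 71861 is prime, so its only divisors are 1 and 71861; count = 2; answer 2
Step 3: U2 = 2; r = -13; cross terms: (-16*-19 - 36*-20)=1024, (36*17 - -13*-19)=365, (-13*-6 - 6*17)=-24, (6*-20 - -16*-6)=-216; twice the area = |1149| = 1149; area = 1149/2; boundary points = 1 + 1 + 1 + 2 = 5; strictly interior points = area - boundary/2 + 1 = 573; answer 573

573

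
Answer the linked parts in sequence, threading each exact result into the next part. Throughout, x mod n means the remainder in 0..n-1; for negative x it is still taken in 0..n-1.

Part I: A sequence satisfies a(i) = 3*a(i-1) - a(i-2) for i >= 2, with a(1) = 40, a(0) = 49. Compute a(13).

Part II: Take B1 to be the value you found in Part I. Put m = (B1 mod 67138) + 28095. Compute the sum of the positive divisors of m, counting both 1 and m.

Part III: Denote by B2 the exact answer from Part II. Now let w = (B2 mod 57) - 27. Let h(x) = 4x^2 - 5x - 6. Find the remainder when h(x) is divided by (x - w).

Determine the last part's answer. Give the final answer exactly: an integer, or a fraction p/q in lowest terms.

Part I: a(2) = 3*(40) - 1*(49) = 71; iterating: a(2)=71, a(3)=173, a(4)=448, a(5)=1171, a(6)=3065, a(7)=8024, a(8)=21007, a(9)=54997, a(10)=143984, a(11)=376955, a(12)=986881, a(13)=2583688; answer 2583688
Part II: B1 = 2583688; m = 60539; 60539 is prime, so its only divisors are 1 and 60539; sigma = 1 + 60539 = 60540; answer 60540
Part III: B2 = 60540; w = -21; remainder = value at the root: 4*(-21)^2 - 5*(-21)^1 - 6 = (1764) + (105) + (-6) = 1863; answer 1863

1863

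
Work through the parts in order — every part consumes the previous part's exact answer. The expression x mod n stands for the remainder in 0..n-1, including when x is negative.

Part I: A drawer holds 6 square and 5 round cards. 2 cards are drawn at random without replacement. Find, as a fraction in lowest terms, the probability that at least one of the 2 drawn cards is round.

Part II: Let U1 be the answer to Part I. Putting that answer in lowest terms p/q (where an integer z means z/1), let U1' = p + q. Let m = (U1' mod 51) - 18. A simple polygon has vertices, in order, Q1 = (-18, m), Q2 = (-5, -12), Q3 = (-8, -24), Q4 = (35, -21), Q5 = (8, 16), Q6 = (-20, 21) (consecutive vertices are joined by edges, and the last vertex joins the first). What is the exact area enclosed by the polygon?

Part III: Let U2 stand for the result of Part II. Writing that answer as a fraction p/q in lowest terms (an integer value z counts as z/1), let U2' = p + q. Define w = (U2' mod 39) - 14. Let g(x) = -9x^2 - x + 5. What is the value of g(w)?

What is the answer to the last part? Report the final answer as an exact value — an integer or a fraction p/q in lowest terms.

Part I: total draws C(11,2) = 55; complement C(6,2) = 15; favorable 55 - 15 = 40; P = 8/11; answer 8/11
Part II: U1 = 8/11; threaded value p + q = 19; m = 1; cross terms: (-18*-12 - -5*1)=221, (-5*-24 - -8*-12)=24, (-8*-21 - 35*-24)=1008, (35*16 - 8*-21)=728, (8*21 - -20*16)=488, (-20*1 - -18*21)=358; twice the area = |2827| = 2827; area = 2827/2; answer 2827/2
Part III: U2 = 2827/2; threaded value p + q = 2829; w = 7; -9*(7)^2 - 1*(7)^1 + 5 = (-441) + (-7) + (5) = -443; answer -443

-443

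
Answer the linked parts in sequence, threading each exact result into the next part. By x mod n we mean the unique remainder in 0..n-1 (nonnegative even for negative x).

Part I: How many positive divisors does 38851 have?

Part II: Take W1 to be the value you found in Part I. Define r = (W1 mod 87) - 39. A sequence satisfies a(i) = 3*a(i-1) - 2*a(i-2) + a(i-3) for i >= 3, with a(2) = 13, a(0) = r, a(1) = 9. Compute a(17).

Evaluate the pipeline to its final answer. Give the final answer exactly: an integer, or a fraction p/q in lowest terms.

Part I: 38851 is prime, so its only divisors are 1 and 38851; count = 2; answer 2
Part II: W1 = 2; r = -37; a(3) = 3*(13) - 2*(9) + 1*(-37) = -16; iterating: a(3)=-16, a(4)=-65, a(5)=-150, a(6)=-336, a(7)=-773, a(8)=-1797, a(9)=-4181, a(10)=-9722, a(11)=-22601, a(12)=-52540, a(13)=-122140, a(14)=-283941, a(15)=-660083, a(16)=-1534507, a(17)=-3567296; answer -3567296

-3567296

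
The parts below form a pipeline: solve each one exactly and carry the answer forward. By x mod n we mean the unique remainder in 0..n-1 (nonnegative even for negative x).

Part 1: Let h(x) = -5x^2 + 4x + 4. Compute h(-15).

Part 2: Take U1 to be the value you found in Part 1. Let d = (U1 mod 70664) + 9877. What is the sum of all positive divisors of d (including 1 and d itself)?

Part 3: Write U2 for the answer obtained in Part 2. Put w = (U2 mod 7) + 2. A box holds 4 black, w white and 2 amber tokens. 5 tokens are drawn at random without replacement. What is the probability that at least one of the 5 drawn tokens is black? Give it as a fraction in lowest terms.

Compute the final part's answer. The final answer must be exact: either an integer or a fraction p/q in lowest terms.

21/22

Part 1: -5*(-15)^2 + 4*(-15)^1 + 4 = (-1125) + (-60) + (4) = -1181; answer -1181
Part 2: U1 = -1181; d = 79360; 79360 = 2^9 * 5 * 31; sigma = (1 + 2 + 4 + 8 + 16 + 32 + 64 + 128 + 256 + 512) * (1 + 5) * (1 + 31) = 1023 * 6 * 32 = 196416; answer 196416
Part 3: U2 = 196416; w = 5; total draws C(11,5) = 462; complement C(7,5) = 21; favorable 462 - 21 = 441; P = 21/22; answer 21/22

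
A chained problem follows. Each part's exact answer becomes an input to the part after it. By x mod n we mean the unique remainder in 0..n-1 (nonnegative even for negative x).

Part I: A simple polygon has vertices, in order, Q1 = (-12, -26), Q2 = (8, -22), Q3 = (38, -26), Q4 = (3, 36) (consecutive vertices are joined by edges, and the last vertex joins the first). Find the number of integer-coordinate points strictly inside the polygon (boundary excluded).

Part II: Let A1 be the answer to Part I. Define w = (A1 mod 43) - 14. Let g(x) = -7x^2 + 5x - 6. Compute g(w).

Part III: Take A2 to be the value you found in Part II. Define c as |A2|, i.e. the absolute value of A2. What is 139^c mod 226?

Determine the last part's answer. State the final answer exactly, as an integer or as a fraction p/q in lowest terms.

7

Part I: cross terms: (-12*-22 - 8*-26)=472, (8*-26 - 38*-22)=628, (38*36 - 3*-26)=1446, (3*-26 - -12*36)=354; twice the area = |2900| = 2900; area = 1450; boundary points = 4 + 2 + 1 + 1 = 8; strictly interior points = area - boundary/2 + 1 = 1447; answer 1447
Part II: A1 = 1447; w = 14; -7*(14)^2 + 5*(14)^1 - 6 = (-1372) + (70) + (-6) = -1308; answer -1308
Part III: A2 = -1308; c = 1308; squarings mod 226: 139^1=139, 139^2=111, 139^4=117, 139^8=129, 139^16=143, 139^32=109, 139^64=129, 139^128=143, 139^256=109, 139^512=129, 139^1024=143; 139^1308 = 139^4 * 139^8 * 139^16 * 139^256 * 139^1024 = 7 (mod 226); answer 7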